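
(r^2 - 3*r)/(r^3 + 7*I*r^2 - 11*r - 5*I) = r*(r - 3)/(r^3 + 7*I*r^2 - 11*r - 5*I)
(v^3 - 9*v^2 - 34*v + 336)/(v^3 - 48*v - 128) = (v^2 - v - 42)/(v^2 + 8*v + 16)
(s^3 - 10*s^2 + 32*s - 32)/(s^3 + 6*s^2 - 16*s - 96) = (s^2 - 6*s + 8)/(s^2 + 10*s + 24)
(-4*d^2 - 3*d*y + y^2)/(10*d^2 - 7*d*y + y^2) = (-4*d^2 - 3*d*y + y^2)/(10*d^2 - 7*d*y + y^2)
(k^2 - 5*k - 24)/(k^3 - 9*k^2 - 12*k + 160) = (k + 3)/(k^2 - k - 20)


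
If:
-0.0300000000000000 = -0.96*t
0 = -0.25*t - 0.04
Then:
No Solution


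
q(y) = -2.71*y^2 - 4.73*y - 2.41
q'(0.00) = -4.73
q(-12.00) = -335.89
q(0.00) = -2.41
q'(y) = -5.42*y - 4.73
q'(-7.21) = 34.35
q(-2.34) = -6.18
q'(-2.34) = 7.95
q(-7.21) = -109.18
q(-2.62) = -8.62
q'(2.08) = -16.00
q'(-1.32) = 2.42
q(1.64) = -17.46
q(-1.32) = -0.89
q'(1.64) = -13.62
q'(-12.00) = 60.31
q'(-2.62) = 9.47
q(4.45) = -77.12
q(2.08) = -23.97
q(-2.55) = -7.97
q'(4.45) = -28.85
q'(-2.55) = 9.09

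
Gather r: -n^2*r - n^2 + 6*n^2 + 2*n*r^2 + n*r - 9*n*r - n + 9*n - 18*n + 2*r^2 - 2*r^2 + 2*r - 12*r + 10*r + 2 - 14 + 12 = 5*n^2 + 2*n*r^2 - 10*n + r*(-n^2 - 8*n)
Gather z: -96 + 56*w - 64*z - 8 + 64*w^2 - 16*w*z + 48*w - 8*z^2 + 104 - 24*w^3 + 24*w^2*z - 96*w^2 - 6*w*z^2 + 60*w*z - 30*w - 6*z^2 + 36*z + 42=-24*w^3 - 32*w^2 + 74*w + z^2*(-6*w - 14) + z*(24*w^2 + 44*w - 28) + 42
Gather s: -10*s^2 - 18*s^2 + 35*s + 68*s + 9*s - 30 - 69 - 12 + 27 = -28*s^2 + 112*s - 84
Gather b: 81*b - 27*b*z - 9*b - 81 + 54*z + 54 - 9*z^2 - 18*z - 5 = b*(72 - 27*z) - 9*z^2 + 36*z - 32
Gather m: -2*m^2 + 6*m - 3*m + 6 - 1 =-2*m^2 + 3*m + 5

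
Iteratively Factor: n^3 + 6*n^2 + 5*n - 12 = (n + 4)*(n^2 + 2*n - 3) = (n + 3)*(n + 4)*(n - 1)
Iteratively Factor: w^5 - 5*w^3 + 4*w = (w + 1)*(w^4 - w^3 - 4*w^2 + 4*w) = (w - 2)*(w + 1)*(w^3 + w^2 - 2*w) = (w - 2)*(w + 1)*(w + 2)*(w^2 - w) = (w - 2)*(w - 1)*(w + 1)*(w + 2)*(w)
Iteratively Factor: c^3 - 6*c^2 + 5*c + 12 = (c - 4)*(c^2 - 2*c - 3) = (c - 4)*(c - 3)*(c + 1)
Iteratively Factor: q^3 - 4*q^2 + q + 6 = (q - 3)*(q^2 - q - 2) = (q - 3)*(q - 2)*(q + 1)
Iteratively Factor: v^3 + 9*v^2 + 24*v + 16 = (v + 4)*(v^2 + 5*v + 4) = (v + 1)*(v + 4)*(v + 4)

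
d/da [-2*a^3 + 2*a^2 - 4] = 2*a*(2 - 3*a)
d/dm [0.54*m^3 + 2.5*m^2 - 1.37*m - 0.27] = 1.62*m^2 + 5.0*m - 1.37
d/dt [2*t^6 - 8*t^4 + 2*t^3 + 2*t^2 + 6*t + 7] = 12*t^5 - 32*t^3 + 6*t^2 + 4*t + 6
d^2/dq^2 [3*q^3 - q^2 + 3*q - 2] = 18*q - 2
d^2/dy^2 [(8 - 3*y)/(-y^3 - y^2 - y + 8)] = 2*((3*y - 8)*(3*y^2 + 2*y + 1)^2 - (9*y^2 + 6*y + (3*y - 8)*(3*y + 1) + 3)*(y^3 + y^2 + y - 8))/(y^3 + y^2 + y - 8)^3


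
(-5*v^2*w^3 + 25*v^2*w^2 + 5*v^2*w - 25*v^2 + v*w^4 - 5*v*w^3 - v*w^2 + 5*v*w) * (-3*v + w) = 15*v^3*w^3 - 75*v^3*w^2 - 15*v^3*w + 75*v^3 - 8*v^2*w^4 + 40*v^2*w^3 + 8*v^2*w^2 - 40*v^2*w + v*w^5 - 5*v*w^4 - v*w^3 + 5*v*w^2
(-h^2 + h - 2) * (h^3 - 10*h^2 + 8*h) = -h^5 + 11*h^4 - 20*h^3 + 28*h^2 - 16*h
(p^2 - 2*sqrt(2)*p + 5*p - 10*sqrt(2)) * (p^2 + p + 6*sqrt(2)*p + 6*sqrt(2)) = p^4 + 4*sqrt(2)*p^3 + 6*p^3 - 19*p^2 + 24*sqrt(2)*p^2 - 144*p + 20*sqrt(2)*p - 120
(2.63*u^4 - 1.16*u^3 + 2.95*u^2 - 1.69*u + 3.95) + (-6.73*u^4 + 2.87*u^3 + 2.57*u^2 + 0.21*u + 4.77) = -4.1*u^4 + 1.71*u^3 + 5.52*u^2 - 1.48*u + 8.72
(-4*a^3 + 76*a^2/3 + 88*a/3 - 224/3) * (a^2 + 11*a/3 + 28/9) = -4*a^5 + 32*a^4/3 + 988*a^3/9 + 3016*a^2/27 - 4928*a/27 - 6272/27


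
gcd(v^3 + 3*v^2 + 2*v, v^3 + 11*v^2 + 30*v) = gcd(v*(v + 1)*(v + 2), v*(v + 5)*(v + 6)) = v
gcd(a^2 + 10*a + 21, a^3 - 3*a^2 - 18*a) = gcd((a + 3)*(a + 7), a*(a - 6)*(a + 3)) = a + 3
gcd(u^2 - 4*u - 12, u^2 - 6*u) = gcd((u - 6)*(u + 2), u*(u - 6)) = u - 6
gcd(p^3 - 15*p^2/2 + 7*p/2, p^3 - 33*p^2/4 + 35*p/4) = p^2 - 7*p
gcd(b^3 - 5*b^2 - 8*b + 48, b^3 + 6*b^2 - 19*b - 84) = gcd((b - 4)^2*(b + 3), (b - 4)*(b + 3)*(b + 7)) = b^2 - b - 12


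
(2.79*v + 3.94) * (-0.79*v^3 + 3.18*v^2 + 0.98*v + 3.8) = -2.2041*v^4 + 5.7596*v^3 + 15.2634*v^2 + 14.4632*v + 14.972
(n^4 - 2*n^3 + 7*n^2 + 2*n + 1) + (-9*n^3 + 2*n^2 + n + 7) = n^4 - 11*n^3 + 9*n^2 + 3*n + 8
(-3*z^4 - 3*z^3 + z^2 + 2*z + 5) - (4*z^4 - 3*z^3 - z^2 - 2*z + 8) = -7*z^4 + 2*z^2 + 4*z - 3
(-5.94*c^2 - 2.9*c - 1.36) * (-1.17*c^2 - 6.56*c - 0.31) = 6.9498*c^4 + 42.3594*c^3 + 22.4566*c^2 + 9.8206*c + 0.4216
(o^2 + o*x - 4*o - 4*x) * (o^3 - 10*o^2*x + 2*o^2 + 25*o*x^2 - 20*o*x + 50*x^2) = o^5 - 9*o^4*x - 2*o^4 + 15*o^3*x^2 + 18*o^3*x - 8*o^3 + 25*o^2*x^3 - 30*o^2*x^2 + 72*o^2*x - 50*o*x^3 - 120*o*x^2 - 200*x^3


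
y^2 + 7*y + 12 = (y + 3)*(y + 4)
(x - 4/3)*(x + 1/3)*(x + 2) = x^3 + x^2 - 22*x/9 - 8/9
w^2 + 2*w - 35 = (w - 5)*(w + 7)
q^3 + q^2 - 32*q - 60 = (q - 6)*(q + 2)*(q + 5)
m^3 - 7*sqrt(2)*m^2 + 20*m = m*(m - 5*sqrt(2))*(m - 2*sqrt(2))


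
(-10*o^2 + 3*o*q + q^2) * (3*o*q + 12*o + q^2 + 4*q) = -30*o^3*q - 120*o^3 - o^2*q^2 - 4*o^2*q + 6*o*q^3 + 24*o*q^2 + q^4 + 4*q^3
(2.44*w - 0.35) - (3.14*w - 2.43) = 2.08 - 0.7*w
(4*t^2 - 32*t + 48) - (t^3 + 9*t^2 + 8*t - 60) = -t^3 - 5*t^2 - 40*t + 108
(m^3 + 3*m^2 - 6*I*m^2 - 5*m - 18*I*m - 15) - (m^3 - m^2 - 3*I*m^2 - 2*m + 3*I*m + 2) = 4*m^2 - 3*I*m^2 - 3*m - 21*I*m - 17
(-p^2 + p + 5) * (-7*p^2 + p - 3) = 7*p^4 - 8*p^3 - 31*p^2 + 2*p - 15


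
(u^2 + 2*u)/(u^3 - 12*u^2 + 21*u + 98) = u/(u^2 - 14*u + 49)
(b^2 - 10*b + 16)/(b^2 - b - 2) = (b - 8)/(b + 1)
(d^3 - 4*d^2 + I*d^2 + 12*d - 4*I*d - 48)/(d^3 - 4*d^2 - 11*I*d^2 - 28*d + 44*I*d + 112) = (d^2 + I*d + 12)/(d^2 - 11*I*d - 28)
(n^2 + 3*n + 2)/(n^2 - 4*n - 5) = (n + 2)/(n - 5)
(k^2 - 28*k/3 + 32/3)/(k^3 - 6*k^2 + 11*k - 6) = (3*k^2 - 28*k + 32)/(3*(k^3 - 6*k^2 + 11*k - 6))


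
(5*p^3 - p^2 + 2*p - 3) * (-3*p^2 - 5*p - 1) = -15*p^5 - 22*p^4 - 6*p^3 + 13*p + 3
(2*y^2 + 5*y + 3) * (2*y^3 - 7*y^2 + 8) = 4*y^5 - 4*y^4 - 29*y^3 - 5*y^2 + 40*y + 24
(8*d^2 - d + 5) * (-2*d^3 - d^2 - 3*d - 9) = -16*d^5 - 6*d^4 - 33*d^3 - 74*d^2 - 6*d - 45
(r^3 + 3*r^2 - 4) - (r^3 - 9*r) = 3*r^2 + 9*r - 4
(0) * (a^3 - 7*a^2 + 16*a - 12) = 0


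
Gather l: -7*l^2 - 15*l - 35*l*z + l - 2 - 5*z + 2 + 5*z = -7*l^2 + l*(-35*z - 14)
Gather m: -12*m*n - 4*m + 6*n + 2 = m*(-12*n - 4) + 6*n + 2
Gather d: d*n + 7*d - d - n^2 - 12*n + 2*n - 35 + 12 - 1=d*(n + 6) - n^2 - 10*n - 24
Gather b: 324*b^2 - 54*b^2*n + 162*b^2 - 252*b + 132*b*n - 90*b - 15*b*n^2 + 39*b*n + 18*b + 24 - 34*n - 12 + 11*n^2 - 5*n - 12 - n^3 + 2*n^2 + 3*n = b^2*(486 - 54*n) + b*(-15*n^2 + 171*n - 324) - n^3 + 13*n^2 - 36*n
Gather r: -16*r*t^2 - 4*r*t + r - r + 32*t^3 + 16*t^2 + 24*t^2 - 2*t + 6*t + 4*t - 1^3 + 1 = r*(-16*t^2 - 4*t) + 32*t^3 + 40*t^2 + 8*t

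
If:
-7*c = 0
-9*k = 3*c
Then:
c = 0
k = 0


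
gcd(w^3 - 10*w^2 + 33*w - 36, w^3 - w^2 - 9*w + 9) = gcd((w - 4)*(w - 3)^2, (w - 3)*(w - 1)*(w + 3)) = w - 3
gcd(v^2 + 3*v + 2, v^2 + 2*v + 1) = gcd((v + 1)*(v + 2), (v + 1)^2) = v + 1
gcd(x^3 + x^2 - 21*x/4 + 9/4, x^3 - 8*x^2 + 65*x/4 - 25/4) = x - 1/2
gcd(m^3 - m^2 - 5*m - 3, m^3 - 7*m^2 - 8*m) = m + 1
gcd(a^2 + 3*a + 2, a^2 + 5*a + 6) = a + 2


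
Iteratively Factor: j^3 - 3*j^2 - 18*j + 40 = (j + 4)*(j^2 - 7*j + 10) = (j - 2)*(j + 4)*(j - 5)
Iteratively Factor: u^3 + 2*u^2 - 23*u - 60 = (u + 4)*(u^2 - 2*u - 15) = (u + 3)*(u + 4)*(u - 5)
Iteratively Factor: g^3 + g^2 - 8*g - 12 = (g + 2)*(g^2 - g - 6) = (g - 3)*(g + 2)*(g + 2)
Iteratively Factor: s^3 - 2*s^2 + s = (s - 1)*(s^2 - s) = s*(s - 1)*(s - 1)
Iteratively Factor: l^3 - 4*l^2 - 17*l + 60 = (l - 5)*(l^2 + l - 12) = (l - 5)*(l + 4)*(l - 3)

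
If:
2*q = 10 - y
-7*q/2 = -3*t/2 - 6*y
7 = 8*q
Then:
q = 7/8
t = -743/24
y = 33/4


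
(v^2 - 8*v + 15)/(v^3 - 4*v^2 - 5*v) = (v - 3)/(v*(v + 1))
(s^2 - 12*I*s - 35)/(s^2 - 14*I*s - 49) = (s - 5*I)/(s - 7*I)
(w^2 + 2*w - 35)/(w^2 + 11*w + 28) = (w - 5)/(w + 4)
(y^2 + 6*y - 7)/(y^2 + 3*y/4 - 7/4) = 4*(y + 7)/(4*y + 7)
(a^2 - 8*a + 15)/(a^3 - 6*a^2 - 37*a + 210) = (a - 3)/(a^2 - a - 42)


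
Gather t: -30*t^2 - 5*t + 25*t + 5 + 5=-30*t^2 + 20*t + 10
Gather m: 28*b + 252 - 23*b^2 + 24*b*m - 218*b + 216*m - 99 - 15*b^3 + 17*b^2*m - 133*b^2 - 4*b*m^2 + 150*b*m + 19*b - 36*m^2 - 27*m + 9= -15*b^3 - 156*b^2 - 171*b + m^2*(-4*b - 36) + m*(17*b^2 + 174*b + 189) + 162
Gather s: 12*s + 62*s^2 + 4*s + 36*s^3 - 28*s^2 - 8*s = 36*s^3 + 34*s^2 + 8*s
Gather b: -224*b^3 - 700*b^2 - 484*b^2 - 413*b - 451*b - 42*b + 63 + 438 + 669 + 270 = -224*b^3 - 1184*b^2 - 906*b + 1440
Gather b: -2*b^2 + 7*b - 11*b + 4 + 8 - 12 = -2*b^2 - 4*b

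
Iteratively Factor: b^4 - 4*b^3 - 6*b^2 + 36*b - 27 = (b + 3)*(b^3 - 7*b^2 + 15*b - 9) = (b - 3)*(b + 3)*(b^2 - 4*b + 3) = (b - 3)*(b - 1)*(b + 3)*(b - 3)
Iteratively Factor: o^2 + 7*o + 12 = (o + 4)*(o + 3)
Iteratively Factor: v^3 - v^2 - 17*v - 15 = (v - 5)*(v^2 + 4*v + 3) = (v - 5)*(v + 3)*(v + 1)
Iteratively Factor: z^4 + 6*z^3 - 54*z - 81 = (z + 3)*(z^3 + 3*z^2 - 9*z - 27) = (z + 3)^2*(z^2 - 9) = (z + 3)^3*(z - 3)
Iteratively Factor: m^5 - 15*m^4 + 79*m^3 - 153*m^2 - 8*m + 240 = (m - 3)*(m^4 - 12*m^3 + 43*m^2 - 24*m - 80) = (m - 5)*(m - 3)*(m^3 - 7*m^2 + 8*m + 16) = (m - 5)*(m - 3)*(m + 1)*(m^2 - 8*m + 16) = (m - 5)*(m - 4)*(m - 3)*(m + 1)*(m - 4)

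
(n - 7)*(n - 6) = n^2 - 13*n + 42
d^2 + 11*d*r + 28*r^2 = (d + 4*r)*(d + 7*r)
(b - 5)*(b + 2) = b^2 - 3*b - 10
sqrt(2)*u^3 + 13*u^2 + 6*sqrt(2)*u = u*(u + 6*sqrt(2))*(sqrt(2)*u + 1)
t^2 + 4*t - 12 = (t - 2)*(t + 6)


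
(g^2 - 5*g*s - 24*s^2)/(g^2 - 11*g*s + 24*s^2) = (-g - 3*s)/(-g + 3*s)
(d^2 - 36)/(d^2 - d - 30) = (d + 6)/(d + 5)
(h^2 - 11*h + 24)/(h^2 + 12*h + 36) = (h^2 - 11*h + 24)/(h^2 + 12*h + 36)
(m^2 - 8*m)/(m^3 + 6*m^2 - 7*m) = (m - 8)/(m^2 + 6*m - 7)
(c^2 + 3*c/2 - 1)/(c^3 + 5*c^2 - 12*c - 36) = (c - 1/2)/(c^2 + 3*c - 18)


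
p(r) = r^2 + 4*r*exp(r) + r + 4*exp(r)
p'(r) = 4*r*exp(r) + 2*r + 8*exp(r) + 1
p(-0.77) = 0.25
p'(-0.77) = 1.74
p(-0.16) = 2.73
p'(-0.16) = 6.95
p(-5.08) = 20.62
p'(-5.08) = -9.24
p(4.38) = 1741.68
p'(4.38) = 2047.23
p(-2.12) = 1.84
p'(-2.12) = -3.30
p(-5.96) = 29.51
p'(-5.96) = -10.96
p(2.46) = 170.51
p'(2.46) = 214.73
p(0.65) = 13.72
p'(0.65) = 22.60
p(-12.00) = 132.00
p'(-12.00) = -23.00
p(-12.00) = 132.00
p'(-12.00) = -23.00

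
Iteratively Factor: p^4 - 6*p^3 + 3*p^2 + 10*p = (p)*(p^3 - 6*p^2 + 3*p + 10) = p*(p - 2)*(p^2 - 4*p - 5) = p*(p - 5)*(p - 2)*(p + 1)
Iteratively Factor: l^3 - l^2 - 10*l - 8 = (l + 1)*(l^2 - 2*l - 8) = (l + 1)*(l + 2)*(l - 4)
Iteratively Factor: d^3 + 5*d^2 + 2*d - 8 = (d + 2)*(d^2 + 3*d - 4) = (d + 2)*(d + 4)*(d - 1)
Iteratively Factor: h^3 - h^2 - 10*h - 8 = (h + 2)*(h^2 - 3*h - 4) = (h + 1)*(h + 2)*(h - 4)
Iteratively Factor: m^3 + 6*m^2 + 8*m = (m)*(m^2 + 6*m + 8) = m*(m + 2)*(m + 4)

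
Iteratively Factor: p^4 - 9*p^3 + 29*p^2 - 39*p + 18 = (p - 2)*(p^3 - 7*p^2 + 15*p - 9) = (p - 2)*(p - 1)*(p^2 - 6*p + 9) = (p - 3)*(p - 2)*(p - 1)*(p - 3)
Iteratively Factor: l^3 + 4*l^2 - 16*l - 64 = (l - 4)*(l^2 + 8*l + 16) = (l - 4)*(l + 4)*(l + 4)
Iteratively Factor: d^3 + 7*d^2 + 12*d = (d)*(d^2 + 7*d + 12) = d*(d + 3)*(d + 4)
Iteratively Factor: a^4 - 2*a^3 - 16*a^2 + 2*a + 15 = (a + 3)*(a^3 - 5*a^2 - a + 5) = (a - 1)*(a + 3)*(a^2 - 4*a - 5) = (a - 5)*(a - 1)*(a + 3)*(a + 1)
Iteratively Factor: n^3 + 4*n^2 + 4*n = (n)*(n^2 + 4*n + 4) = n*(n + 2)*(n + 2)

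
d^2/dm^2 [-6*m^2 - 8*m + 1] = -12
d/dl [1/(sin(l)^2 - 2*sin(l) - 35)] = 2*(1 - sin(l))*cos(l)/((sin(l) - 7)^2*(sin(l) + 5)^2)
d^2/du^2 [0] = 0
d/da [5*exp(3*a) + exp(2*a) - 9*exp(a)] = (15*exp(2*a) + 2*exp(a) - 9)*exp(a)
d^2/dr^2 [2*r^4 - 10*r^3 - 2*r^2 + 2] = 24*r^2 - 60*r - 4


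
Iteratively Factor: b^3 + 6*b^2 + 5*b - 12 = (b - 1)*(b^2 + 7*b + 12) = (b - 1)*(b + 3)*(b + 4)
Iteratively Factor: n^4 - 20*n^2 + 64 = (n + 2)*(n^3 - 2*n^2 - 16*n + 32) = (n + 2)*(n + 4)*(n^2 - 6*n + 8) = (n - 2)*(n + 2)*(n + 4)*(n - 4)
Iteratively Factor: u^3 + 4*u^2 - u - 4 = (u + 1)*(u^2 + 3*u - 4) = (u - 1)*(u + 1)*(u + 4)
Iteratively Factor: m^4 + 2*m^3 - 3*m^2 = (m + 3)*(m^3 - m^2) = m*(m + 3)*(m^2 - m) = m^2*(m + 3)*(m - 1)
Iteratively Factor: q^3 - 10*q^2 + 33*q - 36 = (q - 4)*(q^2 - 6*q + 9) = (q - 4)*(q - 3)*(q - 3)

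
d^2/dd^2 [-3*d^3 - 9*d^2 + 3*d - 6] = -18*d - 18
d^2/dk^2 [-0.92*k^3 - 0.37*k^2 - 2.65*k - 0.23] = -5.52*k - 0.74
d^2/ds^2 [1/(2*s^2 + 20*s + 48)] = (-s^2 - 10*s + 4*(s + 5)^2 - 24)/(s^2 + 10*s + 24)^3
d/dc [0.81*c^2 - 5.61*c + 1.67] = 1.62*c - 5.61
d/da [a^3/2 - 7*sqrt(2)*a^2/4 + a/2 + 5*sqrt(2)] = 3*a^2/2 - 7*sqrt(2)*a/2 + 1/2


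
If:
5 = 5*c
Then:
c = 1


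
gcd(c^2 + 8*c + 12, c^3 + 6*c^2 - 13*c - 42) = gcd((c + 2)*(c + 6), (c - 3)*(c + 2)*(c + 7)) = c + 2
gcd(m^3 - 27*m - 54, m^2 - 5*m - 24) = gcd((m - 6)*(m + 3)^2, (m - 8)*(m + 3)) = m + 3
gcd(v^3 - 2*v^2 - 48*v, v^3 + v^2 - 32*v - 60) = 1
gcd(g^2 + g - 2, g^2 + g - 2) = g^2 + g - 2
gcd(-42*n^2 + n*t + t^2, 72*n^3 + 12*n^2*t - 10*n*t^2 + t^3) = -6*n + t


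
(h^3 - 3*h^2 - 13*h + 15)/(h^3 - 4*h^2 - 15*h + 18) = (h - 5)/(h - 6)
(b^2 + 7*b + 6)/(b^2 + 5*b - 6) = (b + 1)/(b - 1)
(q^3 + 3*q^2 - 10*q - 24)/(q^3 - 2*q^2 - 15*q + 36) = (q + 2)/(q - 3)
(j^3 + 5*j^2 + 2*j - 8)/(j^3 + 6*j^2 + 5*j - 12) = (j + 2)/(j + 3)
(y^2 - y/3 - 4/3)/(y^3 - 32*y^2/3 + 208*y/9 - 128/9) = 3*(y + 1)/(3*y^2 - 28*y + 32)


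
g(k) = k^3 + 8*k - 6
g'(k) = 3*k^2 + 8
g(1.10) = 4.13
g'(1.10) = 11.63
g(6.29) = 293.18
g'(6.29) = 126.69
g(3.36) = 58.81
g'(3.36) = 41.87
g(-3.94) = -98.68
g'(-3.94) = 54.57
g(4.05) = 92.83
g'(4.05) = 57.21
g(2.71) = 35.58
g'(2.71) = 30.03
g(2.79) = 38.04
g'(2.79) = 31.35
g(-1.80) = -26.23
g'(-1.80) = 17.72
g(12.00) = 1818.00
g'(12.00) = 440.00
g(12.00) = 1818.00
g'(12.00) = 440.00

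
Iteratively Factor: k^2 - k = (k)*(k - 1)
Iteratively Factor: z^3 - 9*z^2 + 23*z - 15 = (z - 1)*(z^2 - 8*z + 15) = (z - 5)*(z - 1)*(z - 3)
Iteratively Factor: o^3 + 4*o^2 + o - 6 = (o + 2)*(o^2 + 2*o - 3) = (o + 2)*(o + 3)*(o - 1)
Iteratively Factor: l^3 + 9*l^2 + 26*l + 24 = (l + 2)*(l^2 + 7*l + 12) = (l + 2)*(l + 3)*(l + 4)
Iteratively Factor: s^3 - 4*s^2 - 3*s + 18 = (s + 2)*(s^2 - 6*s + 9) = (s - 3)*(s + 2)*(s - 3)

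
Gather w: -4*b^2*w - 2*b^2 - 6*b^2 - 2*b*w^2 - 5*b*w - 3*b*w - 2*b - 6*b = -8*b^2 - 2*b*w^2 - 8*b + w*(-4*b^2 - 8*b)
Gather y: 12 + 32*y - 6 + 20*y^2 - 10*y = 20*y^2 + 22*y + 6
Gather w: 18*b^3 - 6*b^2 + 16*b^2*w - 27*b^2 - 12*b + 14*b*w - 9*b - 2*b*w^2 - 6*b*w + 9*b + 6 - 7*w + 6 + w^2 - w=18*b^3 - 33*b^2 - 12*b + w^2*(1 - 2*b) + w*(16*b^2 + 8*b - 8) + 12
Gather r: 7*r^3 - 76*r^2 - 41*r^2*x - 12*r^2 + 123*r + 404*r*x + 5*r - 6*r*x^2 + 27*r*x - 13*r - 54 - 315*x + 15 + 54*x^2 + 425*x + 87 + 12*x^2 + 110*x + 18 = 7*r^3 + r^2*(-41*x - 88) + r*(-6*x^2 + 431*x + 115) + 66*x^2 + 220*x + 66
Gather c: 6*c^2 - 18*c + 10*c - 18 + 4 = 6*c^2 - 8*c - 14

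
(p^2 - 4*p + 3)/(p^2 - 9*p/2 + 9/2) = 2*(p - 1)/(2*p - 3)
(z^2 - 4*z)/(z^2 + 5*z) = (z - 4)/(z + 5)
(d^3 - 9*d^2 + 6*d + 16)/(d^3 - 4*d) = (d^2 - 7*d - 8)/(d*(d + 2))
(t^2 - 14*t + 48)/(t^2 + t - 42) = (t - 8)/(t + 7)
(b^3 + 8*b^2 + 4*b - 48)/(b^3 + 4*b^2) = 1 + 4/b - 12/b^2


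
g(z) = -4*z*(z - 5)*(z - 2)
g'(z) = -4*z*(z - 5) - 4*z*(z - 2) - 4*(z - 5)*(z - 2)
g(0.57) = -14.44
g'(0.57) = -11.98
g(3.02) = 24.40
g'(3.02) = 19.68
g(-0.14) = 6.16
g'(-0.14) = -48.08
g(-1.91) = 206.42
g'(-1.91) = -190.74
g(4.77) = 12.16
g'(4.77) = -45.91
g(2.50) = 12.50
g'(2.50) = 25.00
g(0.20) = -6.91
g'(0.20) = -29.28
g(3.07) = 25.36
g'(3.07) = 18.82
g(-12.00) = 11424.00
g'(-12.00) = -2440.00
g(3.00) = 24.00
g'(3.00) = 20.00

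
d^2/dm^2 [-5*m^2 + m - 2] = -10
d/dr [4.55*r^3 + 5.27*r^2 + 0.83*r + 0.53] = 13.65*r^2 + 10.54*r + 0.83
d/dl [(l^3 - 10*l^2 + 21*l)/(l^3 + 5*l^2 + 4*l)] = (15*l^2 - 34*l - 145)/(l^4 + 10*l^3 + 33*l^2 + 40*l + 16)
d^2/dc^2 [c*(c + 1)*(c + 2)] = 6*c + 6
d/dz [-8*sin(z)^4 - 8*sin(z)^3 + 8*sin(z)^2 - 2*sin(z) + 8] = 2*(-16*sin(z)^3 - 12*sin(z)^2 + 8*sin(z) - 1)*cos(z)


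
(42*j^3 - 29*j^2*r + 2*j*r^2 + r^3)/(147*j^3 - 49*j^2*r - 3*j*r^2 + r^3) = (-2*j + r)/(-7*j + r)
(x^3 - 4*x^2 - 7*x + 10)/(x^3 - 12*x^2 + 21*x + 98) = (x^2 - 6*x + 5)/(x^2 - 14*x + 49)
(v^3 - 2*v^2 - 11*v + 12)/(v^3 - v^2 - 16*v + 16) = (v + 3)/(v + 4)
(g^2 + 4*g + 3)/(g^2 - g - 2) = (g + 3)/(g - 2)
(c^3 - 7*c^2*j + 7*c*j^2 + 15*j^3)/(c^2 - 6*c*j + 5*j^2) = (c^2 - 2*c*j - 3*j^2)/(c - j)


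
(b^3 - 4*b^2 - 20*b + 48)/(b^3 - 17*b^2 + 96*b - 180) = (b^2 + 2*b - 8)/(b^2 - 11*b + 30)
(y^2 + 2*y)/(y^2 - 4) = y/(y - 2)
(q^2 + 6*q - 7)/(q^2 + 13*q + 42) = (q - 1)/(q + 6)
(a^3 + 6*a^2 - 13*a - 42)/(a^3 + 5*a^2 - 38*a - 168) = (a^2 - a - 6)/(a^2 - 2*a - 24)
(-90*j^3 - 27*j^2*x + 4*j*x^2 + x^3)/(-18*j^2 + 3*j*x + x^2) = (-15*j^2 - 2*j*x + x^2)/(-3*j + x)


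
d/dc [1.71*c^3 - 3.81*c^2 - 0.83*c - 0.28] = 5.13*c^2 - 7.62*c - 0.83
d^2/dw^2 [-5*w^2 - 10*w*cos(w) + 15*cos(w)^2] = 10*w*cos(w) + 60*sin(w)^2 + 20*sin(w) - 40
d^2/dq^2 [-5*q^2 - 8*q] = -10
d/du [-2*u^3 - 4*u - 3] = -6*u^2 - 4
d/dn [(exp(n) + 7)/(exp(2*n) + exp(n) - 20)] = (-(exp(n) + 7)*(2*exp(n) + 1) + exp(2*n) + exp(n) - 20)*exp(n)/(exp(2*n) + exp(n) - 20)^2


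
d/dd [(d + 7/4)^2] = 2*d + 7/2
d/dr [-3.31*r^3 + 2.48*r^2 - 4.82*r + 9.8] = -9.93*r^2 + 4.96*r - 4.82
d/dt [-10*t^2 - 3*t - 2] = -20*t - 3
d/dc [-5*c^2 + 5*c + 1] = 5 - 10*c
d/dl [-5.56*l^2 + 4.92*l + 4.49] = 4.92 - 11.12*l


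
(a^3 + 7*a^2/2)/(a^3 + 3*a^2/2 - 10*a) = a*(2*a + 7)/(2*a^2 + 3*a - 20)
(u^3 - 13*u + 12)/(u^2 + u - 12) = u - 1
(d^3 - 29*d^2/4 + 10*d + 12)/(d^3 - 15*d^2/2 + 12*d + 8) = (4*d + 3)/(2*(2*d + 1))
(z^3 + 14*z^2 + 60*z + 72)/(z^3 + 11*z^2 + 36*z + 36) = (z + 6)/(z + 3)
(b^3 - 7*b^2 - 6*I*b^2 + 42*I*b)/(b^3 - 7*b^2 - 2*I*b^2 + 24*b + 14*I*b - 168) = b/(b + 4*I)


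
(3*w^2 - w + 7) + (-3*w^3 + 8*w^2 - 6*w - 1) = -3*w^3 + 11*w^2 - 7*w + 6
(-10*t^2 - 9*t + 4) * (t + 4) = -10*t^3 - 49*t^2 - 32*t + 16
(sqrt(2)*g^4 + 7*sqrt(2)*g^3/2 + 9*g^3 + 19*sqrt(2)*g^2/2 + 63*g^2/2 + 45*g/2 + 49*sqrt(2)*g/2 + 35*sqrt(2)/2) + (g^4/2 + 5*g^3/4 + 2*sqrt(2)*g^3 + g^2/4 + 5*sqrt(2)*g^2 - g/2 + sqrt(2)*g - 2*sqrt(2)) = g^4/2 + sqrt(2)*g^4 + 11*sqrt(2)*g^3/2 + 41*g^3/4 + 29*sqrt(2)*g^2/2 + 127*g^2/4 + 22*g + 51*sqrt(2)*g/2 + 31*sqrt(2)/2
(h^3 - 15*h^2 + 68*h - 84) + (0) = h^3 - 15*h^2 + 68*h - 84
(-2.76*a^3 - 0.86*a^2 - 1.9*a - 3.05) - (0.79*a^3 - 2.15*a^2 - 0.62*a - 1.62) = -3.55*a^3 + 1.29*a^2 - 1.28*a - 1.43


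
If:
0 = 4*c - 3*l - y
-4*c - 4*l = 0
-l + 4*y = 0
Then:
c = 0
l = 0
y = 0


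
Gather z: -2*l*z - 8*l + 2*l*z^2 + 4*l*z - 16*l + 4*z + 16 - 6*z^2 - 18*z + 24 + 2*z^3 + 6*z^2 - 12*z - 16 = 2*l*z^2 - 24*l + 2*z^3 + z*(2*l - 26) + 24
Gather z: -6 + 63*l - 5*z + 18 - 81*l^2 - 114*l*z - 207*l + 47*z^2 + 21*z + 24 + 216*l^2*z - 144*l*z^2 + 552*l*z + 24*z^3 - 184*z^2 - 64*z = -81*l^2 - 144*l + 24*z^3 + z^2*(-144*l - 137) + z*(216*l^2 + 438*l - 48) + 36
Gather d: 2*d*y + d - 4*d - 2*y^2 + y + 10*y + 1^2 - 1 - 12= d*(2*y - 3) - 2*y^2 + 11*y - 12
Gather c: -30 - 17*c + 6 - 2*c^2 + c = -2*c^2 - 16*c - 24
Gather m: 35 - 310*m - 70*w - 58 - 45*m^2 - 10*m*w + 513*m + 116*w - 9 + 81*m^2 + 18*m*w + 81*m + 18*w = 36*m^2 + m*(8*w + 284) + 64*w - 32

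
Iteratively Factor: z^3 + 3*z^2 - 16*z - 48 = (z + 4)*(z^2 - z - 12) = (z + 3)*(z + 4)*(z - 4)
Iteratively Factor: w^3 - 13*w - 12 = (w + 3)*(w^2 - 3*w - 4) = (w + 1)*(w + 3)*(w - 4)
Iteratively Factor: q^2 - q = (q)*(q - 1)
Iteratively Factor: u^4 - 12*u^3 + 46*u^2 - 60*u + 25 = (u - 5)*(u^3 - 7*u^2 + 11*u - 5) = (u - 5)^2*(u^2 - 2*u + 1) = (u - 5)^2*(u - 1)*(u - 1)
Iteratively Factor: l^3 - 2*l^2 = (l - 2)*(l^2) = l*(l - 2)*(l)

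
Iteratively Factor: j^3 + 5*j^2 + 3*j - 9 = (j - 1)*(j^2 + 6*j + 9) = (j - 1)*(j + 3)*(j + 3)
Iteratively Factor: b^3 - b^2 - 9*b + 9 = (b - 1)*(b^2 - 9) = (b - 3)*(b - 1)*(b + 3)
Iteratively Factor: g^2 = (g)*(g)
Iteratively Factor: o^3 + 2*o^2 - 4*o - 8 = (o + 2)*(o^2 - 4) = (o + 2)^2*(o - 2)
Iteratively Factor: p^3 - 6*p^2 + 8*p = (p)*(p^2 - 6*p + 8) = p*(p - 4)*(p - 2)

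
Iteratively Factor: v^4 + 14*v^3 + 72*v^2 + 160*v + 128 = (v + 4)*(v^3 + 10*v^2 + 32*v + 32) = (v + 4)^2*(v^2 + 6*v + 8) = (v + 2)*(v + 4)^2*(v + 4)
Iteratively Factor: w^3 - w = (w + 1)*(w^2 - w) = (w - 1)*(w + 1)*(w)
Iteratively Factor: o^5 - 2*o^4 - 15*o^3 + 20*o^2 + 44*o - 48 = (o + 3)*(o^4 - 5*o^3 + 20*o - 16) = (o - 2)*(o + 3)*(o^3 - 3*o^2 - 6*o + 8) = (o - 2)*(o - 1)*(o + 3)*(o^2 - 2*o - 8) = (o - 2)*(o - 1)*(o + 2)*(o + 3)*(o - 4)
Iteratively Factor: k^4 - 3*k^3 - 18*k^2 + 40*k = (k + 4)*(k^3 - 7*k^2 + 10*k) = (k - 5)*(k + 4)*(k^2 - 2*k) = (k - 5)*(k - 2)*(k + 4)*(k)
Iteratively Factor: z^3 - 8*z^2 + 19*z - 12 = (z - 4)*(z^2 - 4*z + 3) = (z - 4)*(z - 3)*(z - 1)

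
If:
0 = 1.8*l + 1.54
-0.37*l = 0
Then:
No Solution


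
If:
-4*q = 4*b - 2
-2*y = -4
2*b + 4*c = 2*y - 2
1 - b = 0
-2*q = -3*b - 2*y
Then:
No Solution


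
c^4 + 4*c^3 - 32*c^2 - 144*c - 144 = (c - 6)*(c + 2)^2*(c + 6)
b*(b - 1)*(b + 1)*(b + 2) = b^4 + 2*b^3 - b^2 - 2*b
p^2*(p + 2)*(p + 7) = p^4 + 9*p^3 + 14*p^2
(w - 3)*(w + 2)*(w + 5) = w^3 + 4*w^2 - 11*w - 30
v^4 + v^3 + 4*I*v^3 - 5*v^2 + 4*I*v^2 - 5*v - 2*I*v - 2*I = (v + 1)*(v + I)^2*(v + 2*I)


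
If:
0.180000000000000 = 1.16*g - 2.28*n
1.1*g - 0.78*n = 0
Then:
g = -0.09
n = -0.12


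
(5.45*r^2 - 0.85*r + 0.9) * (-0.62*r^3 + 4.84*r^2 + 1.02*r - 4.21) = -3.379*r^5 + 26.905*r^4 + 0.887*r^3 - 19.4555*r^2 + 4.4965*r - 3.789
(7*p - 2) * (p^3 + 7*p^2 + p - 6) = 7*p^4 + 47*p^3 - 7*p^2 - 44*p + 12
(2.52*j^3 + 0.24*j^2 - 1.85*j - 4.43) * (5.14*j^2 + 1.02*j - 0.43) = 12.9528*j^5 + 3.804*j^4 - 10.3478*j^3 - 24.7604*j^2 - 3.7231*j + 1.9049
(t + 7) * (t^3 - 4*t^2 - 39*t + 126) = t^4 + 3*t^3 - 67*t^2 - 147*t + 882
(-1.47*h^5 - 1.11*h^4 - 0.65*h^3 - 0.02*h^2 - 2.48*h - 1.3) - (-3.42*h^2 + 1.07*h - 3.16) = -1.47*h^5 - 1.11*h^4 - 0.65*h^3 + 3.4*h^2 - 3.55*h + 1.86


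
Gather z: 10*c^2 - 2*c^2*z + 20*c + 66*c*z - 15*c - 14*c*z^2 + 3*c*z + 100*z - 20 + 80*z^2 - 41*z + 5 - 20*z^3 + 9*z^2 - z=10*c^2 + 5*c - 20*z^3 + z^2*(89 - 14*c) + z*(-2*c^2 + 69*c + 58) - 15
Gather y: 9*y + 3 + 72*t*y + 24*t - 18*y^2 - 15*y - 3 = 24*t - 18*y^2 + y*(72*t - 6)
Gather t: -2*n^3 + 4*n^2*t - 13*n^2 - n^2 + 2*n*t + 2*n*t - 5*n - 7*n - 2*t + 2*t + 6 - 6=-2*n^3 - 14*n^2 - 12*n + t*(4*n^2 + 4*n)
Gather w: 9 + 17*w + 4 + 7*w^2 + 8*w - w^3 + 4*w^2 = -w^3 + 11*w^2 + 25*w + 13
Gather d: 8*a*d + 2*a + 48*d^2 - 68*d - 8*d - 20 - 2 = 2*a + 48*d^2 + d*(8*a - 76) - 22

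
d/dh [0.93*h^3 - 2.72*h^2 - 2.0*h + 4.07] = 2.79*h^2 - 5.44*h - 2.0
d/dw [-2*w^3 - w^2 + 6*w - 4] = -6*w^2 - 2*w + 6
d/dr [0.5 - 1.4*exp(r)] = -1.4*exp(r)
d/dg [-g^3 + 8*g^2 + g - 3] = -3*g^2 + 16*g + 1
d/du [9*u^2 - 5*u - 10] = 18*u - 5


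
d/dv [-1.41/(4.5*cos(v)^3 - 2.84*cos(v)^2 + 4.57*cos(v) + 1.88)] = (-19.035*cos(v)^2 + 8.0088*cos(v) - 6.4437)*sin(v)/(4.5*cos(v)^3 - 2.84*cos(v)^2 + 4.57*cos(v) + 1.88)^2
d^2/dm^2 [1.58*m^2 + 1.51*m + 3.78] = 3.16000000000000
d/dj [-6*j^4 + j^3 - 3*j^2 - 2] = 3*j*(-8*j^2 + j - 2)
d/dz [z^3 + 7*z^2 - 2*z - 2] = 3*z^2 + 14*z - 2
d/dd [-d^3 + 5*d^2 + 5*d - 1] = -3*d^2 + 10*d + 5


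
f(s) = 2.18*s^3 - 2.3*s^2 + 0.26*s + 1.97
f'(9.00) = 488.60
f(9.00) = 1407.23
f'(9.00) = 488.60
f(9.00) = 1407.23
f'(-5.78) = 245.34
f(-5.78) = -497.33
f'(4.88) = 133.56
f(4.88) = 201.81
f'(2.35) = 25.57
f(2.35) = 18.17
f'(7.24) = 309.77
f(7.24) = 710.61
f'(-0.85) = 8.90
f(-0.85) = -1.25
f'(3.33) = 57.46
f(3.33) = 57.83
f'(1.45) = 7.34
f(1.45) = 4.16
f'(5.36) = 163.50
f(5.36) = 272.99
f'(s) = 6.54*s^2 - 4.6*s + 0.26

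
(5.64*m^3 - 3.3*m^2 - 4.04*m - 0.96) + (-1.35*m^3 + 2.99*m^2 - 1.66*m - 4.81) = 4.29*m^3 - 0.31*m^2 - 5.7*m - 5.77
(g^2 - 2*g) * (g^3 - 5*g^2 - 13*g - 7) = g^5 - 7*g^4 - 3*g^3 + 19*g^2 + 14*g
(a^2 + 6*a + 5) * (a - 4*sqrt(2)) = a^3 - 4*sqrt(2)*a^2 + 6*a^2 - 24*sqrt(2)*a + 5*a - 20*sqrt(2)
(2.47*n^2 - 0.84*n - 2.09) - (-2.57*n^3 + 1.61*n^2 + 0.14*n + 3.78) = 2.57*n^3 + 0.86*n^2 - 0.98*n - 5.87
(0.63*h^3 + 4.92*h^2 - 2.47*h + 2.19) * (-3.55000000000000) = -2.2365*h^3 - 17.466*h^2 + 8.7685*h - 7.7745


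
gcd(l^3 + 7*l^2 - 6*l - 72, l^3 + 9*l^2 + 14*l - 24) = l^2 + 10*l + 24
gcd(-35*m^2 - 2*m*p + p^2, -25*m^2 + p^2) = 5*m + p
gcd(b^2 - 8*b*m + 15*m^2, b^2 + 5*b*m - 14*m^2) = 1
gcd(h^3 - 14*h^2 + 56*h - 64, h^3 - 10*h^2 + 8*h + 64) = h^2 - 12*h + 32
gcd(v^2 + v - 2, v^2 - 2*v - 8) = v + 2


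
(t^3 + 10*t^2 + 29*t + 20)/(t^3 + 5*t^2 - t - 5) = (t + 4)/(t - 1)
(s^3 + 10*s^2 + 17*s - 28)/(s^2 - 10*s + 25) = (s^3 + 10*s^2 + 17*s - 28)/(s^2 - 10*s + 25)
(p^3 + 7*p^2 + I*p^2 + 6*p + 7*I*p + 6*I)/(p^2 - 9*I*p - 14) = (p^3 + p^2*(7 + I) + p*(6 + 7*I) + 6*I)/(p^2 - 9*I*p - 14)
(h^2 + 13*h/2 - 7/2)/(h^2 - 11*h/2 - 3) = (-2*h^2 - 13*h + 7)/(-2*h^2 + 11*h + 6)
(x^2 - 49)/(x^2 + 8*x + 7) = (x - 7)/(x + 1)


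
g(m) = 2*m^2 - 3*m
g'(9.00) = 33.00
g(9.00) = 135.00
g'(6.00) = 21.00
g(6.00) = 54.00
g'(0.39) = -1.44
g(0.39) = -0.87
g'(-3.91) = -18.64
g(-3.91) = 42.31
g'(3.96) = 12.84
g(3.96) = 19.48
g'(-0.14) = -3.56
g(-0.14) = 0.46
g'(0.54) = -0.84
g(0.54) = -1.04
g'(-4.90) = -22.60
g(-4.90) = 62.72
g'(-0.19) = -3.76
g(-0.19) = 0.64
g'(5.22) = 17.88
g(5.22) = 38.84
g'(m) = 4*m - 3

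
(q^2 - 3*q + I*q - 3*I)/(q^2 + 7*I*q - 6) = (q - 3)/(q + 6*I)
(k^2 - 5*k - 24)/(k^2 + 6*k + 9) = (k - 8)/(k + 3)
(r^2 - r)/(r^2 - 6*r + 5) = r/(r - 5)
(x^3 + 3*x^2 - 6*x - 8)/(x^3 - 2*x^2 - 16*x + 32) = (x + 1)/(x - 4)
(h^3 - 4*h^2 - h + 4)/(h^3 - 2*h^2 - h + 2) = (h - 4)/(h - 2)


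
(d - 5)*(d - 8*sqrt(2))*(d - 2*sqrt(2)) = d^3 - 10*sqrt(2)*d^2 - 5*d^2 + 32*d + 50*sqrt(2)*d - 160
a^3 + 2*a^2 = a^2*(a + 2)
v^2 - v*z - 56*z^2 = (v - 8*z)*(v + 7*z)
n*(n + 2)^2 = n^3 + 4*n^2 + 4*n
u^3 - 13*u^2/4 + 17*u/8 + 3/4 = (u - 2)*(u - 3/2)*(u + 1/4)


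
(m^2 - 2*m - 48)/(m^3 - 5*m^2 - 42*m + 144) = 1/(m - 3)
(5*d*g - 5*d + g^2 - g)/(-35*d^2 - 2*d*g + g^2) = (1 - g)/(7*d - g)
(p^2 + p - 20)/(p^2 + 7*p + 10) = (p - 4)/(p + 2)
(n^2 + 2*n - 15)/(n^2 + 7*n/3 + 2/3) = 3*(n^2 + 2*n - 15)/(3*n^2 + 7*n + 2)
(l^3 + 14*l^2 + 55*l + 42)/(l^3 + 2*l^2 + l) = (l^2 + 13*l + 42)/(l*(l + 1))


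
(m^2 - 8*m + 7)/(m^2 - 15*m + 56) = (m - 1)/(m - 8)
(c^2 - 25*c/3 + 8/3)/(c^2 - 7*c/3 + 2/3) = (c - 8)/(c - 2)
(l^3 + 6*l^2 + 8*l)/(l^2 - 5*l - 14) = l*(l + 4)/(l - 7)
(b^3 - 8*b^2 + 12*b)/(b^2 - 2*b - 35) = b*(-b^2 + 8*b - 12)/(-b^2 + 2*b + 35)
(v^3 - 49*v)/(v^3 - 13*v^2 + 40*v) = (v^2 - 49)/(v^2 - 13*v + 40)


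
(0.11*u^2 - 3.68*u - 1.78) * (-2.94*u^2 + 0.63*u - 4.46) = -0.3234*u^4 + 10.8885*u^3 + 2.4242*u^2 + 15.2914*u + 7.9388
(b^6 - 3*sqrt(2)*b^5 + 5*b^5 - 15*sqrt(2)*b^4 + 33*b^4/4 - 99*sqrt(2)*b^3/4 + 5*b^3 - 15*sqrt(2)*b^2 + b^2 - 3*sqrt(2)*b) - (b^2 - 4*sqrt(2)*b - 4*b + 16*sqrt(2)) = b^6 - 3*sqrt(2)*b^5 + 5*b^5 - 15*sqrt(2)*b^4 + 33*b^4/4 - 99*sqrt(2)*b^3/4 + 5*b^3 - 15*sqrt(2)*b^2 + sqrt(2)*b + 4*b - 16*sqrt(2)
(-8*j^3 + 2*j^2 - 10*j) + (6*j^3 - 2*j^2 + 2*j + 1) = -2*j^3 - 8*j + 1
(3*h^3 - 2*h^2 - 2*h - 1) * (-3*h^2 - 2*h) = -9*h^5 + 10*h^3 + 7*h^2 + 2*h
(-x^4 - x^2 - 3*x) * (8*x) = -8*x^5 - 8*x^3 - 24*x^2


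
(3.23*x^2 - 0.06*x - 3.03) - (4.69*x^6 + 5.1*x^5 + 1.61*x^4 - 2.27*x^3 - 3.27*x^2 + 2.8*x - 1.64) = -4.69*x^6 - 5.1*x^5 - 1.61*x^4 + 2.27*x^3 + 6.5*x^2 - 2.86*x - 1.39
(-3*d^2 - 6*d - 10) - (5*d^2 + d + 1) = -8*d^2 - 7*d - 11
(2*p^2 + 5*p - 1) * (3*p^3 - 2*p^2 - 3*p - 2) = 6*p^5 + 11*p^4 - 19*p^3 - 17*p^2 - 7*p + 2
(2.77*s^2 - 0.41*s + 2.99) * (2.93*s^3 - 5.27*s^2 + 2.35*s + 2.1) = 8.1161*s^5 - 15.7992*s^4 + 17.4309*s^3 - 10.9038*s^2 + 6.1655*s + 6.279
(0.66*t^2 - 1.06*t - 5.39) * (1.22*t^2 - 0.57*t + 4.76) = 0.8052*t^4 - 1.6694*t^3 - 2.83*t^2 - 1.9733*t - 25.6564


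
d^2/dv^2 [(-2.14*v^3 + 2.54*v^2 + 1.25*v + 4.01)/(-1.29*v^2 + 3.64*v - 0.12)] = (-1.4210854715202e-14*v^4 + 28.031846*v^3 - 43.287606*v^2 + 114.322032*v - 106.185448)/(2.146689*v^6 - 18.171972*v^5 + 51.875028*v^4 - 51.609376*v^3 + 4.825584*v^2 - 0.157248*v + 0.001728)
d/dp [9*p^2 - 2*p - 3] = 18*p - 2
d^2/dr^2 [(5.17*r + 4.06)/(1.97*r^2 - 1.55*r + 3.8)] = ((0.0306000000000033 - 61.1094*r)*(1.97*r^2 - 1.55*r + 3.8) + (3.94*r - 1.55)*(5.17*r + 4.06)*(7.88*r - 3.1))/(1.97*r^2 - 1.55*r + 3.8)^3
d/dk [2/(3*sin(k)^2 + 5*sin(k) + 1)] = -2*(6*sin(k) + 5)*cos(k)/(3*sin(k)^2 + 5*sin(k) + 1)^2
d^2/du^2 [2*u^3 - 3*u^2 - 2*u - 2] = 12*u - 6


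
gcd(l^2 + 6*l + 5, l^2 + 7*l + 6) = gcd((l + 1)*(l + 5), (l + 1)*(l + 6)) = l + 1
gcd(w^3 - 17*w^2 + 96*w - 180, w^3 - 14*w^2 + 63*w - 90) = w^2 - 11*w + 30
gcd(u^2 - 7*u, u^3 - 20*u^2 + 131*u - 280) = u - 7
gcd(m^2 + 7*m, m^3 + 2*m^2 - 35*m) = m^2 + 7*m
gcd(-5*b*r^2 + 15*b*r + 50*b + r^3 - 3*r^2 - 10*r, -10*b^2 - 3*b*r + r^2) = -5*b + r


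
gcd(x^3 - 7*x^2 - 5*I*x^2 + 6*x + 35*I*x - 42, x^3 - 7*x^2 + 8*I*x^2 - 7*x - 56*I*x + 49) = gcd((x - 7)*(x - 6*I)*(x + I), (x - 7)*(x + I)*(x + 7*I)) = x^2 + x*(-7 + I) - 7*I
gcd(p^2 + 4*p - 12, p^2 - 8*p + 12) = p - 2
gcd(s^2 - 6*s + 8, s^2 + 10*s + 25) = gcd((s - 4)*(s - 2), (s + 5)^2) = 1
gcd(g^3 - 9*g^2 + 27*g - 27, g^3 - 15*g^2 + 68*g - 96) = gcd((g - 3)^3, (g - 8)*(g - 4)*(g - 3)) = g - 3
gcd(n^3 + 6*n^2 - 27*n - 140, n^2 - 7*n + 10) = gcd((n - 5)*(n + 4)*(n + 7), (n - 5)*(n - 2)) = n - 5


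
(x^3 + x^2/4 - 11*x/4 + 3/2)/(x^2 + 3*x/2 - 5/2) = (4*x^2 + 5*x - 6)/(2*(2*x + 5))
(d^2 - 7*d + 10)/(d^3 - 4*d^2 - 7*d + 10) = (d - 2)/(d^2 + d - 2)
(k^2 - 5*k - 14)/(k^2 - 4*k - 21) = (k + 2)/(k + 3)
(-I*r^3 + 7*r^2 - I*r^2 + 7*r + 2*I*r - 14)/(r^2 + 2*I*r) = (-I*r^3 + r^2*(7 - I) + r*(7 + 2*I) - 14)/(r*(r + 2*I))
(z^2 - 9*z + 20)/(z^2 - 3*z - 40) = (-z^2 + 9*z - 20)/(-z^2 + 3*z + 40)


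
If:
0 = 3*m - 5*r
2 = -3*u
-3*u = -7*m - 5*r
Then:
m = -1/5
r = -3/25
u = -2/3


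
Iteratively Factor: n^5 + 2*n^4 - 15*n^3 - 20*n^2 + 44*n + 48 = (n - 2)*(n^4 + 4*n^3 - 7*n^2 - 34*n - 24) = (n - 3)*(n - 2)*(n^3 + 7*n^2 + 14*n + 8) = (n - 3)*(n - 2)*(n + 4)*(n^2 + 3*n + 2) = (n - 3)*(n - 2)*(n + 2)*(n + 4)*(n + 1)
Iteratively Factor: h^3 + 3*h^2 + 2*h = (h + 2)*(h^2 + h) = h*(h + 2)*(h + 1)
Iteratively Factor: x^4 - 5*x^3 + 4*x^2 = (x - 1)*(x^3 - 4*x^2) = x*(x - 1)*(x^2 - 4*x) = x*(x - 4)*(x - 1)*(x)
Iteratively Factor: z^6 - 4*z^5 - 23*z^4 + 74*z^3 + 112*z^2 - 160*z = (z - 4)*(z^5 - 23*z^3 - 18*z^2 + 40*z) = (z - 4)*(z + 4)*(z^4 - 4*z^3 - 7*z^2 + 10*z) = (z - 5)*(z - 4)*(z + 4)*(z^3 + z^2 - 2*z) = z*(z - 5)*(z - 4)*(z + 4)*(z^2 + z - 2) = z*(z - 5)*(z - 4)*(z + 2)*(z + 4)*(z - 1)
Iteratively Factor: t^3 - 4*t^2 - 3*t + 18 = (t - 3)*(t^2 - t - 6) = (t - 3)*(t + 2)*(t - 3)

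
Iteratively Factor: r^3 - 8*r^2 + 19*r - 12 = (r - 1)*(r^2 - 7*r + 12) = (r - 4)*(r - 1)*(r - 3)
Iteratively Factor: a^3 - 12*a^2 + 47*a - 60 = (a - 5)*(a^2 - 7*a + 12) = (a - 5)*(a - 3)*(a - 4)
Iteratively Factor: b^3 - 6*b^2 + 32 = (b + 2)*(b^2 - 8*b + 16) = (b - 4)*(b + 2)*(b - 4)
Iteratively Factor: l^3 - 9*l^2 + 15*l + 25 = (l - 5)*(l^2 - 4*l - 5) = (l - 5)^2*(l + 1)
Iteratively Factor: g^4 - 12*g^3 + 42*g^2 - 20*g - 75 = (g - 5)*(g^3 - 7*g^2 + 7*g + 15) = (g - 5)^2*(g^2 - 2*g - 3) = (g - 5)^2*(g - 3)*(g + 1)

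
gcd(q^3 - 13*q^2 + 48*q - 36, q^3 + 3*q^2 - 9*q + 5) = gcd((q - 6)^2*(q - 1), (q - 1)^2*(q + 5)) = q - 1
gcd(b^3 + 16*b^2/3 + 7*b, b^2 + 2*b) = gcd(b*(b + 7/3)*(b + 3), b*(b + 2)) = b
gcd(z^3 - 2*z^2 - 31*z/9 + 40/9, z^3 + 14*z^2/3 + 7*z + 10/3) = z + 5/3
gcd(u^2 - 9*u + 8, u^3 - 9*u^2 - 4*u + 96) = u - 8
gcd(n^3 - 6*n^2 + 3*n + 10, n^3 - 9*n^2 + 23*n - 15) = n - 5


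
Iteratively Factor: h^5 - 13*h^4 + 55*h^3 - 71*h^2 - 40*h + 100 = (h - 5)*(h^4 - 8*h^3 + 15*h^2 + 4*h - 20) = (h - 5)*(h - 2)*(h^3 - 6*h^2 + 3*h + 10) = (h - 5)*(h - 2)*(h + 1)*(h^2 - 7*h + 10) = (h - 5)*(h - 2)^2*(h + 1)*(h - 5)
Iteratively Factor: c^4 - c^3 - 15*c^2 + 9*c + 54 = (c - 3)*(c^3 + 2*c^2 - 9*c - 18) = (c - 3)^2*(c^2 + 5*c + 6) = (c - 3)^2*(c + 3)*(c + 2)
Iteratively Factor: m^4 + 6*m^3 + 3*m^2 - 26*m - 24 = (m + 3)*(m^3 + 3*m^2 - 6*m - 8) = (m + 3)*(m + 4)*(m^2 - m - 2) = (m + 1)*(m + 3)*(m + 4)*(m - 2)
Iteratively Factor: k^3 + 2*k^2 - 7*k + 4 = (k - 1)*(k^2 + 3*k - 4) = (k - 1)^2*(k + 4)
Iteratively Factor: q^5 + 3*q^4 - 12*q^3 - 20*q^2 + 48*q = (q + 4)*(q^4 - q^3 - 8*q^2 + 12*q) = (q - 2)*(q + 4)*(q^3 + q^2 - 6*q) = q*(q - 2)*(q + 4)*(q^2 + q - 6) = q*(q - 2)*(q + 3)*(q + 4)*(q - 2)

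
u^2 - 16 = (u - 4)*(u + 4)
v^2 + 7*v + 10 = (v + 2)*(v + 5)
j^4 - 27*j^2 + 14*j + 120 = (j - 4)*(j - 3)*(j + 2)*(j + 5)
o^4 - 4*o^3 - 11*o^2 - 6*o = o*(o - 6)*(o + 1)^2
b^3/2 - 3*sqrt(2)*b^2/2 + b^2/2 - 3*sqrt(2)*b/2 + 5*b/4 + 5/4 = (b/2 + 1/2)*(b - 5*sqrt(2)/2)*(b - sqrt(2)/2)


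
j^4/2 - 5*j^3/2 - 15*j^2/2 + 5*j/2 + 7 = (j/2 + 1)*(j - 7)*(j - 1)*(j + 1)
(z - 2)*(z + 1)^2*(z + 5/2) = z^4 + 5*z^3/2 - 3*z^2 - 19*z/2 - 5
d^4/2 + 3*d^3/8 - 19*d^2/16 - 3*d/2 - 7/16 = (d/2 + 1/2)*(d - 7/4)*(d + 1/2)*(d + 1)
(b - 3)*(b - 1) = b^2 - 4*b + 3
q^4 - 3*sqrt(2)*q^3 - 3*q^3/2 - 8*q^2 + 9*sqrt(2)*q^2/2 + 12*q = q*(q - 3/2)*(q - 4*sqrt(2))*(q + sqrt(2))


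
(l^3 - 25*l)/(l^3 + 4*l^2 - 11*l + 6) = l*(l^2 - 25)/(l^3 + 4*l^2 - 11*l + 6)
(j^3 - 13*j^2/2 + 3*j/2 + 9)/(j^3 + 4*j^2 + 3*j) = (j^2 - 15*j/2 + 9)/(j*(j + 3))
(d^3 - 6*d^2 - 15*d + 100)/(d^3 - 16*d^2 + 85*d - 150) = (d + 4)/(d - 6)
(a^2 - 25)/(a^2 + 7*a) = (a^2 - 25)/(a*(a + 7))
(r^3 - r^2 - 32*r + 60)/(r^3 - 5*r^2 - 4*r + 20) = (r + 6)/(r + 2)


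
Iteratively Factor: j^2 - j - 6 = (j + 2)*(j - 3)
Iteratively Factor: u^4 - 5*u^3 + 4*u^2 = (u - 1)*(u^3 - 4*u^2) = u*(u - 1)*(u^2 - 4*u) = u^2*(u - 1)*(u - 4)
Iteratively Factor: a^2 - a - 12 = (a - 4)*(a + 3)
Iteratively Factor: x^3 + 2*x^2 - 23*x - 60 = (x - 5)*(x^2 + 7*x + 12) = (x - 5)*(x + 3)*(x + 4)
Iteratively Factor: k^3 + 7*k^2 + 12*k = (k + 4)*(k^2 + 3*k) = (k + 3)*(k + 4)*(k)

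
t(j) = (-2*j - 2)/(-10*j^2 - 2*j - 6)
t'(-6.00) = 0.00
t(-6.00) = -0.03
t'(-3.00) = -0.00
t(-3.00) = -0.04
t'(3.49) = -0.02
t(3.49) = 0.07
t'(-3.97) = -0.01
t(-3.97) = -0.04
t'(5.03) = -0.01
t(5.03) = 0.04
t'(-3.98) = -0.01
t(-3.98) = -0.04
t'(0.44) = -0.17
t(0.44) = 0.33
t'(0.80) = -0.19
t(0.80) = 0.26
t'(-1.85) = 0.01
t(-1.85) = -0.05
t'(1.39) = -0.11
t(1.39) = 0.17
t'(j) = (-2*j - 2)*(20*j + 2)/(-10*j^2 - 2*j - 6)^2 - 2/(-10*j^2 - 2*j - 6) = (5*j^2 + j - (j + 1)*(10*j + 1) + 3)/(5*j^2 + j + 3)^2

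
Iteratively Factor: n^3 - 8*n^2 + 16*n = (n - 4)*(n^2 - 4*n) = (n - 4)^2*(n)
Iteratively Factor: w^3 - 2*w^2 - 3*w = (w - 3)*(w^2 + w) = (w - 3)*(w + 1)*(w)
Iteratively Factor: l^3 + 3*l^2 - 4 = (l + 2)*(l^2 + l - 2) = (l - 1)*(l + 2)*(l + 2)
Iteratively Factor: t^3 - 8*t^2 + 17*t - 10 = (t - 2)*(t^2 - 6*t + 5) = (t - 2)*(t - 1)*(t - 5)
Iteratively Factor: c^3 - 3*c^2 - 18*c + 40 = (c - 2)*(c^2 - c - 20) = (c - 2)*(c + 4)*(c - 5)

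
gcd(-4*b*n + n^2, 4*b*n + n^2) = n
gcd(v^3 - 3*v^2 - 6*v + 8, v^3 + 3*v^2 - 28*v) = v - 4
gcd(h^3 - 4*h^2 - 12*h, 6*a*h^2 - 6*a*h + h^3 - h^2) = h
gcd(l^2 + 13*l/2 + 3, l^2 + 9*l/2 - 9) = l + 6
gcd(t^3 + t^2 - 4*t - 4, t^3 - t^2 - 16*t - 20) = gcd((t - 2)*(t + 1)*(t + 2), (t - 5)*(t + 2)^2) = t + 2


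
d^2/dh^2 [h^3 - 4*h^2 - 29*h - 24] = 6*h - 8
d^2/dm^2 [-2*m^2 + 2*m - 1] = -4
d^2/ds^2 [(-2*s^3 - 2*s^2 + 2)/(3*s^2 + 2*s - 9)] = 100*(-s^3 - 9*s - 2)/(27*s^6 + 54*s^5 - 207*s^4 - 316*s^3 + 621*s^2 + 486*s - 729)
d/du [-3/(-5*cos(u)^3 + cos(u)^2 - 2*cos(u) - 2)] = 3*(15*cos(u)^2 - 2*cos(u) + 2)*sin(u)/(5*cos(u)^3 - cos(u)^2 + 2*cos(u) + 2)^2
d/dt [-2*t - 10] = -2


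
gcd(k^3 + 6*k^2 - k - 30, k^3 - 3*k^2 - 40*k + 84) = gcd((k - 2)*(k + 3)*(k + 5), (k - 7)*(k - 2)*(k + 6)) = k - 2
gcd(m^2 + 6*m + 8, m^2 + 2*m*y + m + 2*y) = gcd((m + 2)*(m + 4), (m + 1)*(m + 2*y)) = 1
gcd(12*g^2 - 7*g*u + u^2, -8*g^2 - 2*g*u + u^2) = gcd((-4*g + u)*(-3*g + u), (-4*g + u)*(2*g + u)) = -4*g + u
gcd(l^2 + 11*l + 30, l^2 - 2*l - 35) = l + 5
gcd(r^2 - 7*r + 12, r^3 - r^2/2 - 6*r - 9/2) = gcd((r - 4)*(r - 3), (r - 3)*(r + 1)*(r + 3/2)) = r - 3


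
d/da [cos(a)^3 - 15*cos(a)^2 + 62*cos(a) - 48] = (-3*cos(a)^2 + 30*cos(a) - 62)*sin(a)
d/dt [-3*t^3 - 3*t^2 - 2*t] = -9*t^2 - 6*t - 2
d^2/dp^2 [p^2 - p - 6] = 2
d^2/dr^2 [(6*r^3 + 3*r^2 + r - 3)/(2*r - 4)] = (6*r^3 - 36*r^2 + 72*r + 11)/(r^3 - 6*r^2 + 12*r - 8)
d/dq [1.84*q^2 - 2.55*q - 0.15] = 3.68*q - 2.55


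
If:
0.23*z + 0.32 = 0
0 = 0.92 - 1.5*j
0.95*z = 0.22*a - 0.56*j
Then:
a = -4.45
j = 0.61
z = -1.39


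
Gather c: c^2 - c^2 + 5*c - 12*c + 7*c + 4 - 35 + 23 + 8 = 0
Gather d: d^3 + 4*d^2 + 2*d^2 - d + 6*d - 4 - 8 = d^3 + 6*d^2 + 5*d - 12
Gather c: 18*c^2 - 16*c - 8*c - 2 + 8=18*c^2 - 24*c + 6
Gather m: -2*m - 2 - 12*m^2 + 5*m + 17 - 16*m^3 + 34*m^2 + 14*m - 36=-16*m^3 + 22*m^2 + 17*m - 21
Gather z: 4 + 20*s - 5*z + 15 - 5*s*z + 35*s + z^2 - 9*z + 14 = 55*s + z^2 + z*(-5*s - 14) + 33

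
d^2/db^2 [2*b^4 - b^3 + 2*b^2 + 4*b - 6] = 24*b^2 - 6*b + 4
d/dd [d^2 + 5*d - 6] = 2*d + 5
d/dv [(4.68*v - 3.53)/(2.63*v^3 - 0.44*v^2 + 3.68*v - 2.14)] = (-24.6168*v^3 + 29.9109*v^2 - 3.1064*v + 2.9752)/(6.9169*v^6 - 2.3144*v^5 + 19.5504*v^4 - 14.4948*v^3 + 15.4256*v^2 - 15.7504*v + 4.5796)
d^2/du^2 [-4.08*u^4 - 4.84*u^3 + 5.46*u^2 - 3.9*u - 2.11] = -48.96*u^2 - 29.04*u + 10.92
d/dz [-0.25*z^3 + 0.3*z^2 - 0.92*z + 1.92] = -0.75*z^2 + 0.6*z - 0.92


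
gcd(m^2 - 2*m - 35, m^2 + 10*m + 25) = m + 5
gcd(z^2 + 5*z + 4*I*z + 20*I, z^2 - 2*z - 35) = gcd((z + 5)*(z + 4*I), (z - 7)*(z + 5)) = z + 5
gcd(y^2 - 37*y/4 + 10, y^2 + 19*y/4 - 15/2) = y - 5/4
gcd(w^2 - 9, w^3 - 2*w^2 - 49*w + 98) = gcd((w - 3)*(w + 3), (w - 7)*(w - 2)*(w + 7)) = 1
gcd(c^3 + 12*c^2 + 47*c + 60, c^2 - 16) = c + 4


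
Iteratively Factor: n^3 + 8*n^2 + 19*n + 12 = (n + 4)*(n^2 + 4*n + 3) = (n + 1)*(n + 4)*(n + 3)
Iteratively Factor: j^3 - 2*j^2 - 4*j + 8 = (j + 2)*(j^2 - 4*j + 4) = (j - 2)*(j + 2)*(j - 2)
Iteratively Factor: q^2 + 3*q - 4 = (q - 1)*(q + 4)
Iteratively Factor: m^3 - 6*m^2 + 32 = (m - 4)*(m^2 - 2*m - 8) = (m - 4)*(m + 2)*(m - 4)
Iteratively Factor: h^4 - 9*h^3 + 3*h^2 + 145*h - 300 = (h - 5)*(h^3 - 4*h^2 - 17*h + 60) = (h - 5)*(h + 4)*(h^2 - 8*h + 15) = (h - 5)^2*(h + 4)*(h - 3)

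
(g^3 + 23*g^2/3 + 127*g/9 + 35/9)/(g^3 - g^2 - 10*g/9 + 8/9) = (9*g^3 + 69*g^2 + 127*g + 35)/(9*g^3 - 9*g^2 - 10*g + 8)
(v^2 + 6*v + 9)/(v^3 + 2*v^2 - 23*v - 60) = (v + 3)/(v^2 - v - 20)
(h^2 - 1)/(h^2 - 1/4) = 4*(h^2 - 1)/(4*h^2 - 1)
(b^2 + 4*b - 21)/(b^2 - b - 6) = (b + 7)/(b + 2)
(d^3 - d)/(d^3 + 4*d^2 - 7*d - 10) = d*(d - 1)/(d^2 + 3*d - 10)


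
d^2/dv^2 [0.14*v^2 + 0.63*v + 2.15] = 0.280000000000000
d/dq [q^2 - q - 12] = 2*q - 1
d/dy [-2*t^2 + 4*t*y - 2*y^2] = 4*t - 4*y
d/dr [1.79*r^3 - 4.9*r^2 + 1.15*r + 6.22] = 5.37*r^2 - 9.8*r + 1.15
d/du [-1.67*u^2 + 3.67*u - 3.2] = 3.67 - 3.34*u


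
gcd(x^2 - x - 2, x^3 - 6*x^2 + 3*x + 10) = x^2 - x - 2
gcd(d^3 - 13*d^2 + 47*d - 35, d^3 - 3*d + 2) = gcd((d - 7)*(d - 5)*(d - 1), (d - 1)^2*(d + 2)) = d - 1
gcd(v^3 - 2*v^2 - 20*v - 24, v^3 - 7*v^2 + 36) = v^2 - 4*v - 12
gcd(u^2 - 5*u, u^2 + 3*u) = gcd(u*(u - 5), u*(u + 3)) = u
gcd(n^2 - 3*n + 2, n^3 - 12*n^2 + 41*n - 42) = n - 2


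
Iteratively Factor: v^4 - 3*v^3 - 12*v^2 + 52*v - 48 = (v - 3)*(v^3 - 12*v + 16) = (v - 3)*(v - 2)*(v^2 + 2*v - 8) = (v - 3)*(v - 2)*(v + 4)*(v - 2)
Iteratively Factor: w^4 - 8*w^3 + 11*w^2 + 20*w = (w + 1)*(w^3 - 9*w^2 + 20*w) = (w - 5)*(w + 1)*(w^2 - 4*w) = w*(w - 5)*(w + 1)*(w - 4)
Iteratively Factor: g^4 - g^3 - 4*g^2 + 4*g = (g + 2)*(g^3 - 3*g^2 + 2*g) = (g - 1)*(g + 2)*(g^2 - 2*g) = g*(g - 1)*(g + 2)*(g - 2)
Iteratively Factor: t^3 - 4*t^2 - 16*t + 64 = (t - 4)*(t^2 - 16) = (t - 4)*(t + 4)*(t - 4)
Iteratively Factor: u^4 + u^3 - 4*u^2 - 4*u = (u + 2)*(u^3 - u^2 - 2*u) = (u - 2)*(u + 2)*(u^2 + u) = u*(u - 2)*(u + 2)*(u + 1)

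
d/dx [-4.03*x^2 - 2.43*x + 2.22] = -8.06*x - 2.43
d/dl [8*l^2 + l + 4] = 16*l + 1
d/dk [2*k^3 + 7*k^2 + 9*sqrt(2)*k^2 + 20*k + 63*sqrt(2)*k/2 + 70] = 6*k^2 + 14*k + 18*sqrt(2)*k + 20 + 63*sqrt(2)/2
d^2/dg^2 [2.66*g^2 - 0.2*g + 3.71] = 5.32000000000000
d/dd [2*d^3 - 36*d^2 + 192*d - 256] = 6*d^2 - 72*d + 192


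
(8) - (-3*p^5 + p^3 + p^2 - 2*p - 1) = 3*p^5 - p^3 - p^2 + 2*p + 9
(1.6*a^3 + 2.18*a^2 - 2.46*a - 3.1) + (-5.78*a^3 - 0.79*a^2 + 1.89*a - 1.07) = -4.18*a^3 + 1.39*a^2 - 0.57*a - 4.17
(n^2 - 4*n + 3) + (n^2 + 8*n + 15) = 2*n^2 + 4*n + 18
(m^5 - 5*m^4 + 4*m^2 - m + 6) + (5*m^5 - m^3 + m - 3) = 6*m^5 - 5*m^4 - m^3 + 4*m^2 + 3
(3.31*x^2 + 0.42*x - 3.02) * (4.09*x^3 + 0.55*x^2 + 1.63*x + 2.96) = 13.5379*x^5 + 3.5383*x^4 - 6.7255*x^3 + 8.8212*x^2 - 3.6794*x - 8.9392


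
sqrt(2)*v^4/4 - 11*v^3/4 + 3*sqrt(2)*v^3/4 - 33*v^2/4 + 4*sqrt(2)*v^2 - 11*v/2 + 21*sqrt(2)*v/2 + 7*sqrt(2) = (v/2 + 1)*(v - 7*sqrt(2)/2)*(v - 2*sqrt(2))*(sqrt(2)*v/2 + sqrt(2)/2)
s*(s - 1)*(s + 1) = s^3 - s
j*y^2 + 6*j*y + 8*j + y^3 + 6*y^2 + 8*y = (j + y)*(y + 2)*(y + 4)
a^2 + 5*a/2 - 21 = (a - 7/2)*(a + 6)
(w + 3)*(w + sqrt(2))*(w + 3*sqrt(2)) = w^3 + 3*w^2 + 4*sqrt(2)*w^2 + 6*w + 12*sqrt(2)*w + 18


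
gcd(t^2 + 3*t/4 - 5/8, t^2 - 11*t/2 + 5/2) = t - 1/2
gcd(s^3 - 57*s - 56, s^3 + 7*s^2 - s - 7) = s^2 + 8*s + 7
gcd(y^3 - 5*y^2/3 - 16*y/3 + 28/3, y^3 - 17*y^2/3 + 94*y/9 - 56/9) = y - 2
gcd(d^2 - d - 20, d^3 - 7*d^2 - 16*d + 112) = d + 4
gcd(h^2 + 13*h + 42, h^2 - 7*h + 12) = 1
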